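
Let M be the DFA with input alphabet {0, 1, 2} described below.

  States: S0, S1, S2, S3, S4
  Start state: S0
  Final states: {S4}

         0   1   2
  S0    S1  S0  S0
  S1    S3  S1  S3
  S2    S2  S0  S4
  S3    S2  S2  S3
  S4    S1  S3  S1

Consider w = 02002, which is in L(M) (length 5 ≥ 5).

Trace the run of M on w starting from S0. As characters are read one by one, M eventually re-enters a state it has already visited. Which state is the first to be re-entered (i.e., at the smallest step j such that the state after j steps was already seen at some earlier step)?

S2

Run of M on w = 0 2 0 0 2:
  step 0: S0  (start)
  step 1: S1  (read 0: S0→S1)
  step 2: S3  (read 2: S1→S3)
  step 3: S2  (read 0: S3→S2)
  step 4: S2  (read 0: S2→S2)   ← first repeat (S2 seen earlier)
  step 5: S4  (read 2: S2→S4)

The earliest repeat is at step j = 4: M is in S2, which it already visited at step i = 3.
The DFA has 5 states, so the proof of the pumping lemma guarantees a repeated state among the first 5+1 visited; the segment between the two visits is the pumpable y.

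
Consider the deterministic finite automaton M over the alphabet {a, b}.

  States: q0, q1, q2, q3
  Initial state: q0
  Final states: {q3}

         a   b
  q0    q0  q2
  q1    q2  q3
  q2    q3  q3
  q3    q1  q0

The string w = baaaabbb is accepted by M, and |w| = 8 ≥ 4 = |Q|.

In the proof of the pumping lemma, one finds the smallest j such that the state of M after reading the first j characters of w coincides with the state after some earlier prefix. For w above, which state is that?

q2

State sequence: q0 -b-> q2 -a-> q3 -a-> q1 -a-> q2 -a-> q3 -b-> q0 -b-> q2 -b-> q3
First repeat at step 4: q2 was already visited.

The earliest repeat is at step j = 4: M is in q2, which it already visited at step i = 1.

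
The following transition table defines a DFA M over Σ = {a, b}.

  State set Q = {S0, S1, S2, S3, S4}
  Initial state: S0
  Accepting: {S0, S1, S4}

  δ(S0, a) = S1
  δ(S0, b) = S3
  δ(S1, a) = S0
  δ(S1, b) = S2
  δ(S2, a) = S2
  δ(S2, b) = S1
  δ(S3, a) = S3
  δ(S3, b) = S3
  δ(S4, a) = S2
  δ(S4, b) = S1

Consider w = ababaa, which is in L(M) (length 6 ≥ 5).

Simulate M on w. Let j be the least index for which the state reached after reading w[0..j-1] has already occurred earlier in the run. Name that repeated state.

State sequence: S0 -a-> S1 -b-> S2 -a-> S2 -b-> S1 -a-> S0 -a-> S1
First repeat at step 3: S2 was already visited.

The earliest repeat is at step j = 3: M is in S2, which it already visited at step i = 2.
Since M has 5 states, any run of length ≥ 5 visits 5+1 states, so by pigeonhole some state repeats within the first 5 steps — that repeat gives the pumpable loop.

S2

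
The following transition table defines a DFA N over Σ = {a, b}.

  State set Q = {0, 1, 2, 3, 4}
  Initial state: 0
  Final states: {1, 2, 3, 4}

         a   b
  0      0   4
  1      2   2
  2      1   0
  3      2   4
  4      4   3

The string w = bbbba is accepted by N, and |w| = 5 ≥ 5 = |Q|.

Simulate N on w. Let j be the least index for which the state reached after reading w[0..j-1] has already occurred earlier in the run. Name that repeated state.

Run of N on w = b b b b a:
  step 0: 0  (start)
  step 1: 4  (read b: 0→4)
  step 2: 3  (read b: 4→3)
  step 3: 4  (read b: 3→4)   ← first repeat (4 seen earlier)
  step 4: 3  (read b: 4→3)
  step 5: 2  (read a: 3→2)

The earliest repeat is at step j = 3: N is in 4, which it already visited at step i = 1.
Since N has 5 states, any run of length ≥ 5 visits 5+1 states, so by pigeonhole some state repeats within the first 5 steps — that repeat gives the pumpable loop.

4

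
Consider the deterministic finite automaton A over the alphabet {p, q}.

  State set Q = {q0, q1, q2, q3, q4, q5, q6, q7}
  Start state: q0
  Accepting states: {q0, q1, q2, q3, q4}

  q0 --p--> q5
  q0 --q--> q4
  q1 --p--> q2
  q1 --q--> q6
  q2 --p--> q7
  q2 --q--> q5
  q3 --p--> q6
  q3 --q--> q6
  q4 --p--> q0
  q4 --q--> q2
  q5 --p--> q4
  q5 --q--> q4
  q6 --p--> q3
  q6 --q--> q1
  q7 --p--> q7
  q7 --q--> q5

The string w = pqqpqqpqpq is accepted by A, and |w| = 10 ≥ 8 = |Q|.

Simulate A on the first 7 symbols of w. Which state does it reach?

q0

State sequence: q0 -p-> q5 -q-> q4 -q-> q2 -p-> q7 -q-> q5 -q-> q4 -p-> q0

After reading 7 characters, A is in state q0.
(This kind of state-tracing is the core of the pumping-lemma construction: with 8 states, pigeonhole forces a repeat within the first 8 steps.)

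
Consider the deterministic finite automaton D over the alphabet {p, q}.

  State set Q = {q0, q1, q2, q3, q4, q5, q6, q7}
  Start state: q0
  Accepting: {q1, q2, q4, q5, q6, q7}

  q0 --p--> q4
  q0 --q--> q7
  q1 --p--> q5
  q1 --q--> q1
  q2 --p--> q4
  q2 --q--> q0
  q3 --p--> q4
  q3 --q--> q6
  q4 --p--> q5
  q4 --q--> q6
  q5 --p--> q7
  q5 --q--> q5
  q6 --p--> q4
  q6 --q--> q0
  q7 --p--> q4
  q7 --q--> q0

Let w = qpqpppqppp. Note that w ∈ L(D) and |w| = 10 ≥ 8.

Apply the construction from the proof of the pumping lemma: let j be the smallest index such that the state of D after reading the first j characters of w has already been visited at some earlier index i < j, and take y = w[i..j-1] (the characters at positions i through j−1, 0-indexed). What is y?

Run of D on w = q p q p p p q p p p:
  step 0: q0  (start)
  step 1: q7  (read q: q0→q7)
  step 2: q4  (read p: q7→q4)
  step 3: q6  (read q: q4→q6)
  step 4: q4  (read p: q6→q4)   ← first repeat (q4 seen earlier)
  step 5: q5  (read p: q4→q5)
  step 6: q7  (read p: q5→q7)
  step 7: q0  (read q: q7→q0)
  step 8: q4  (read p: q0→q4)
  step 9: q5  (read p: q4→q5)
  step 10: q7  (read p: q5→q7)

So i = 2, j = 4, giving x = w[0:2] = qp, y = w[2:4] = qp, z = w[4:10] = ppqppp.
Check: |xy| = 4 ≤ 8 and |y| = 2 ≥ 1. Reading y takes D from q4 back to q4, so every xyⁱz is accepted.
With |Q| = 8, pigeonhole forces a state repeat no later than step 8; the substring read between the first and second visits to that state can be pumped.

qp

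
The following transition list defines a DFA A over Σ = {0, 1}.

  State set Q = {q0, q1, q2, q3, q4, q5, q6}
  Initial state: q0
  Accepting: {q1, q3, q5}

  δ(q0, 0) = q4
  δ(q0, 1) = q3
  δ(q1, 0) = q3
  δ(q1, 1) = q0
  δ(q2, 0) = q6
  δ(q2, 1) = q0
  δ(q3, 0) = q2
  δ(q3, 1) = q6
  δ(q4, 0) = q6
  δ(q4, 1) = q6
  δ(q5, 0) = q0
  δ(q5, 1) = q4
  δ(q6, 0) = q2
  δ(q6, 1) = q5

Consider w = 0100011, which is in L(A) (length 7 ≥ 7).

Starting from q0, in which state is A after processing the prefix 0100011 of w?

State sequence: q0 -0-> q4 -1-> q6 -0-> q2 -0-> q6 -0-> q2 -1-> q0 -1-> q3

After reading 7 characters, A is in state q3.
(This kind of state-tracing is the core of the pumping-lemma construction: with 7 states, pigeonhole forces a repeat within the first 7 steps.)

q3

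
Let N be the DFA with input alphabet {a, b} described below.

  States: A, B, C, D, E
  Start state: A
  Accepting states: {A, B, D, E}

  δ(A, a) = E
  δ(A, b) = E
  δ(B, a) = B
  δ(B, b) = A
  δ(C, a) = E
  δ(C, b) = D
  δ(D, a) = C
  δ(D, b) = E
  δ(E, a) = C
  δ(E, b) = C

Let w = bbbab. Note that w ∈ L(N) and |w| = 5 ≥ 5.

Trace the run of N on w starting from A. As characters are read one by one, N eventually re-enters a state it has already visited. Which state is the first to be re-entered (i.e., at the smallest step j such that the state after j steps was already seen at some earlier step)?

Run of N on w = b b b a b:
  step 0: A  (start)
  step 1: E  (read b: A→E)
  step 2: C  (read b: E→C)
  step 3: D  (read b: C→D)
  step 4: C  (read a: D→C)   ← first repeat (C seen earlier)
  step 5: D  (read b: C→D)

The earliest repeat is at step j = 4: N is in C, which it already visited at step i = 2.
With |Q| = 5, pigeonhole forces a state repeat no later than step 5; the substring read between the first and second visits to that state can be pumped.

C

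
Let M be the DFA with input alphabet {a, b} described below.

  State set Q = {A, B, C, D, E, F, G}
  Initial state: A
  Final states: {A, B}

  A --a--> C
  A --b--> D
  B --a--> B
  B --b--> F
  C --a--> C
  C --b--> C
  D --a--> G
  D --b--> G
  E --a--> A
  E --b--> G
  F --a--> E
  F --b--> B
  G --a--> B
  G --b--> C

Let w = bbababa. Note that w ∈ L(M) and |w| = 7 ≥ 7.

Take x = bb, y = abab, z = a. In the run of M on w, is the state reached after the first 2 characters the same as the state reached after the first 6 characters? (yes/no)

yes

State sequence: A -b-> D -b-> G -a-> B -b-> F -a-> E -b-> G

After x (step 2): G. After xy (step 6): G.
They match, so y = abab drives M around a cycle from G back to itself; pumping y any number of times keeps M in G before reading z, and xyⁱz ∈ L(M) for every i ≥ 0.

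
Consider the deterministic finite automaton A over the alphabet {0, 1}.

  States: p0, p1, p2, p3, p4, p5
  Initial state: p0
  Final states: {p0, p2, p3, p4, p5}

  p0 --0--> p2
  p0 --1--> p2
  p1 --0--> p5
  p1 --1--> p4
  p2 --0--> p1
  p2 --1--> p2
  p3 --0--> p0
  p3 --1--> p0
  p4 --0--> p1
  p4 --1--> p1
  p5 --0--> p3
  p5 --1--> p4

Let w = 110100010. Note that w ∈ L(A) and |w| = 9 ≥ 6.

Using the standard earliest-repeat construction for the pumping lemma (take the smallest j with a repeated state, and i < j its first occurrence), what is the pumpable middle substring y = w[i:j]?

State sequence: p0 -1-> p2 -1-> p2 -0-> p1 -1-> p4 -0-> p1 -0-> p5 -0-> p3 -1-> p0 -0-> p2
First repeat at step 2: p2 was already visited.

So i = 1, j = 2, giving x = w[0:1] = 1, y = w[1:2] = 1, z = w[2:9] = 0100010.
Check: |xy| = 2 ≤ 6 and |y| = 1 ≥ 1. Reading y takes A from p2 back to p2, so every xyⁱz is accepted.
With |Q| = 6, pigeonhole forces a state repeat no later than step 6; the substring read between the first and second visits to that state can be pumped.

1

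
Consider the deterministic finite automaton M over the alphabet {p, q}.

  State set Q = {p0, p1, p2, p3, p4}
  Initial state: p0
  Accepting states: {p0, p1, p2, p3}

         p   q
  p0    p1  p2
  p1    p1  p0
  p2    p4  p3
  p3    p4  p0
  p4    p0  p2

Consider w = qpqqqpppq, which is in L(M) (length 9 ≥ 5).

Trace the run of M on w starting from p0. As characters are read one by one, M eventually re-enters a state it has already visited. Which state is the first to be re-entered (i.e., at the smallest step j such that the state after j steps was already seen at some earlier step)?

p2

Run of M on w = q p q q q p p p q:
  step 0: p0  (start)
  step 1: p2  (read q: p0→p2)
  step 2: p4  (read p: p2→p4)
  step 3: p2  (read q: p4→p2)   ← first repeat (p2 seen earlier)
  step 4: p3  (read q: p2→p3)
  step 5: p0  (read q: p3→p0)
  step 6: p1  (read p: p0→p1)
  step 7: p1  (read p: p1→p1)
  step 8: p1  (read p: p1→p1)
  step 9: p0  (read q: p1→p0)

The earliest repeat is at step j = 3: M is in p2, which it already visited at step i = 1.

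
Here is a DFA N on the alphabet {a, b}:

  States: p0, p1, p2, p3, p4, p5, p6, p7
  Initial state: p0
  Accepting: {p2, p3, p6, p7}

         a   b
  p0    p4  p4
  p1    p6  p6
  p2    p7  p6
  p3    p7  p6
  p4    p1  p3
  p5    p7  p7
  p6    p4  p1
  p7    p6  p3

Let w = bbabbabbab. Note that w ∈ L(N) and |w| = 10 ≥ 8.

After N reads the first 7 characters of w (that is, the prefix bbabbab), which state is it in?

State sequence: p0 -b-> p4 -b-> p3 -a-> p7 -b-> p3 -b-> p6 -a-> p4 -b-> p3

After reading 7 characters, N is in state p3.
(This kind of state-tracing is the core of the pumping-lemma construction: with 8 states, pigeonhole forces a repeat within the first 8 steps.)

p3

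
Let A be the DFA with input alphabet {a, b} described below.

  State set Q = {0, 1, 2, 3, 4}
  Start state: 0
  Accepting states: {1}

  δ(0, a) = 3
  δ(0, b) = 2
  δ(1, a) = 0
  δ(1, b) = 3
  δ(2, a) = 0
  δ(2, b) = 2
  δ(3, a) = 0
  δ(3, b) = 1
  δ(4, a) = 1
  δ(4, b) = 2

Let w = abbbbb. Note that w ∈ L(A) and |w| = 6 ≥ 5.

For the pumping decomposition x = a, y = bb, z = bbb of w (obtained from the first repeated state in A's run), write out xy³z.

abbbbbbbbb

xy^3z = a·bb·bb·bb·bbb = abbbbbbbbb.
Reading y = bb takes A from 3 back to 3, so after x·y·y·y the machine is still in 3, and z then leads to the accepting state 1. Hence abbbbbbbbb ∈ L(A).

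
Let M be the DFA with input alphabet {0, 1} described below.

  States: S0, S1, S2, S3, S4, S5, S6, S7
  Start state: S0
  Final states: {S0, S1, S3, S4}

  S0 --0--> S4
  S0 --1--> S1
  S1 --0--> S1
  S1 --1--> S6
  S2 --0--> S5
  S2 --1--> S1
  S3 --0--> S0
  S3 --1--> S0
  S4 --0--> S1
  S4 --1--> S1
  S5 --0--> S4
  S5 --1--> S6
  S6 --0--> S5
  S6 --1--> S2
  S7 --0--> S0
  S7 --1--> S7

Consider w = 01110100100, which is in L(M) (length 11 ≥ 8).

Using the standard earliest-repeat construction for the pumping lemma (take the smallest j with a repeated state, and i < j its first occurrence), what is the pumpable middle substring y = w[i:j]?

Run of M on w = 0 1 1 1 0 1 0 0 1 0 0:
  step 0: S0  (start)
  step 1: S4  (read 0: S0→S4)
  step 2: S1  (read 1: S4→S1)
  step 3: S6  (read 1: S1→S6)
  step 4: S2  (read 1: S6→S2)
  step 5: S5  (read 0: S2→S5)
  step 6: S6  (read 1: S5→S6)   ← first repeat (S6 seen earlier)
  step 7: S5  (read 0: S6→S5)
  step 8: S4  (read 0: S5→S4)
  step 9: S1  (read 1: S4→S1)
  step 10: S1  (read 0: S1→S1)
  step 11: S1  (read 0: S1→S1)

So i = 3, j = 6, giving x = w[0:3] = 011, y = w[3:6] = 101, z = w[6:11] = 00100.
Check: |xy| = 6 ≤ 8 and |y| = 3 ≥ 1. Reading y takes M from S6 back to S6, so every xyⁱz is accepted.

101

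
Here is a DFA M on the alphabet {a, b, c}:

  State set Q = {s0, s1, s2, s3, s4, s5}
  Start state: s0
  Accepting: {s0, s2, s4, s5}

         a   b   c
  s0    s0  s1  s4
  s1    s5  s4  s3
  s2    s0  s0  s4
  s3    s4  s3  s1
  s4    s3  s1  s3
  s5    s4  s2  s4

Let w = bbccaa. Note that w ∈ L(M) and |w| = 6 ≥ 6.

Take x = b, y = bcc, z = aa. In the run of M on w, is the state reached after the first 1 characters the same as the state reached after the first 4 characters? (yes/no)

yes

Run of M on the first 4 characters of w = b b c c:
  step 0: s0  (start)
  step 1: s1  (read b: s0→s1)
  step 2: s4  (read b: s1→s4)
  step 3: s3  (read c: s4→s3)
  step 4: s1  (read c: s3→s1)

After x (step 1): s1. After xy (step 4): s1.
They match, so y = bcc drives M around a cycle from s1 back to itself; pumping y any number of times keeps M in s1 before reading z, and xyⁱz ∈ L(M) for every i ≥ 0.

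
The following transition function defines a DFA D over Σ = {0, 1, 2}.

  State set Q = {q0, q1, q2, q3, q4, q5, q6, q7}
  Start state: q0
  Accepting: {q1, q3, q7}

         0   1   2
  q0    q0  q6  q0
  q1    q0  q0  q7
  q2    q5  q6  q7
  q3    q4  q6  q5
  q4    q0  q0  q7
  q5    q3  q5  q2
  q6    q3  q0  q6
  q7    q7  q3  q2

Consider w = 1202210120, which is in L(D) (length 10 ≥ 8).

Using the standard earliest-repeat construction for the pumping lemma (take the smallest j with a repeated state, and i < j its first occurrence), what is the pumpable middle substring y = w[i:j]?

State sequence: q0 -1-> q6 -2-> q6 -0-> q3 -2-> q5 -2-> q2 -1-> q6 -0-> q3 -1-> q6 -2-> q6 -0-> q3
First repeat at step 2: q6 was already visited.

So i = 1, j = 2, giving x = w[0:1] = 1, y = w[1:2] = 2, z = w[2:10] = 02210120.
Check: |xy| = 2 ≤ 8 and |y| = 1 ≥ 1. Reading y takes D from q6 back to q6, so every xyⁱz is accepted.

2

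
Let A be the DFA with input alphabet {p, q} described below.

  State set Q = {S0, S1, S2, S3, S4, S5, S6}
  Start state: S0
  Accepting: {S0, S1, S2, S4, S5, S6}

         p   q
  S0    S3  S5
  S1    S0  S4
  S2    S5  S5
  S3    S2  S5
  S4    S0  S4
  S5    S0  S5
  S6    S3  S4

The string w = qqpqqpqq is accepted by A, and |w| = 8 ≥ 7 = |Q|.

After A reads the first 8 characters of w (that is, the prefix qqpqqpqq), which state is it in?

S5

Run of A on the first 8 characters of w = q q p q q p q q:
  step 0: S0  (start)
  step 1: S5  (read q: S0→S5)
  step 2: S5  (read q: S5→S5)
  step 3: S0  (read p: S5→S0)
  step 4: S5  (read q: S0→S5)
  step 5: S5  (read q: S5→S5)
  step 6: S0  (read p: S5→S0)
  step 7: S5  (read q: S0→S5)
  step 8: S5  (read q: S5→S5)

After reading 8 characters, A is in state S5.
(This kind of state-tracing is the core of the pumping-lemma construction: with 7 states, pigeonhole forces a repeat within the first 7 steps.)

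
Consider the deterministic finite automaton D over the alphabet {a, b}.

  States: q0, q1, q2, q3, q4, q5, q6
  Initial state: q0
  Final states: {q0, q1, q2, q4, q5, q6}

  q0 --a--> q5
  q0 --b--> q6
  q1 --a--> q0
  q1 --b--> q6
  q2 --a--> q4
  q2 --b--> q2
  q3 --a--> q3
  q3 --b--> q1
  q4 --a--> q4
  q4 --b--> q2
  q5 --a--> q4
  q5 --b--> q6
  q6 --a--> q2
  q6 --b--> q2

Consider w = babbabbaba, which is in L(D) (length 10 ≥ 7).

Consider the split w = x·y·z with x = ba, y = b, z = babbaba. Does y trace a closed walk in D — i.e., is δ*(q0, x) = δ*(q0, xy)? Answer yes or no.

State sequence: q0 -b-> q6 -a-> q2 -b-> q2

After x (step 2): q2. After xy (step 3): q2.
They match, so y = b drives D around a cycle from q2 back to itself; pumping y any number of times keeps D in q2 before reading z, and xyⁱz ∈ L(D) for every i ≥ 0.

yes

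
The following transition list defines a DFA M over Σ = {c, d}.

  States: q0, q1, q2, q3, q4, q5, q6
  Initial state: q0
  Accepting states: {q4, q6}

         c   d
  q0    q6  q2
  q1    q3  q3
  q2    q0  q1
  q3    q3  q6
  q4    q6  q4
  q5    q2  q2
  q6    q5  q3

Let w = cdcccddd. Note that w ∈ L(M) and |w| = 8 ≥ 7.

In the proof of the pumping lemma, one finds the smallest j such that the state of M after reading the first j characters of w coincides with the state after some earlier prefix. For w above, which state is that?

Run of M on w = c d c c c d d d:
  step 0: q0  (start)
  step 1: q6  (read c: q0→q6)
  step 2: q3  (read d: q6→q3)
  step 3: q3  (read c: q3→q3)   ← first repeat (q3 seen earlier)
  step 4: q3  (read c: q3→q3)
  step 5: q3  (read c: q3→q3)
  step 6: q6  (read d: q3→q6)
  step 7: q3  (read d: q6→q3)
  step 8: q6  (read d: q3→q6)

The earliest repeat is at step j = 3: M is in q3, which it already visited at step i = 2.
With |Q| = 7, pigeonhole forces a state repeat no later than step 7; the substring read between the first and second visits to that state can be pumped.

q3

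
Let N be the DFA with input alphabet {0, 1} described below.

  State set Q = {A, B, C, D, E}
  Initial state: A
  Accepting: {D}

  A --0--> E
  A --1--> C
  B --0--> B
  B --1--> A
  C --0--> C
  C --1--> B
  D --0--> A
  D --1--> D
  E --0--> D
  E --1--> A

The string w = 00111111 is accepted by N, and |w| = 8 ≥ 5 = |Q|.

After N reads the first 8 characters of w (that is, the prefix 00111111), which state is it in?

D

State sequence: A -0-> E -0-> D -1-> D -1-> D -1-> D -1-> D -1-> D -1-> D

After reading 8 characters, N is in state D.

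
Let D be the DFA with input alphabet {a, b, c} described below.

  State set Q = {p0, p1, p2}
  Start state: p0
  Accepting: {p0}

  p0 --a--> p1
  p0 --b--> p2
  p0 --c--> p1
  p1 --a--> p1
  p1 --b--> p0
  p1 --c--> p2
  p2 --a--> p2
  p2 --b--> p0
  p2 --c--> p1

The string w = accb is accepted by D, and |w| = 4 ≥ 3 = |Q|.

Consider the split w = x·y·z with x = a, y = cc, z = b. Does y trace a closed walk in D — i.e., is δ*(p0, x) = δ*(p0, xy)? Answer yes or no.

Run of D on the first 3 characters of w = a c c:
  step 0: p0  (start)
  step 1: p1  (read a: p0→p1)
  step 2: p2  (read c: p1→p2)
  step 3: p1  (read c: p2→p1)

After x (step 1): p1. After xy (step 3): p1.
They match, so y = cc drives D around a cycle from p1 back to itself; pumping y any number of times keeps D in p1 before reading z, and xyⁱz ∈ L(D) for every i ≥ 0.

yes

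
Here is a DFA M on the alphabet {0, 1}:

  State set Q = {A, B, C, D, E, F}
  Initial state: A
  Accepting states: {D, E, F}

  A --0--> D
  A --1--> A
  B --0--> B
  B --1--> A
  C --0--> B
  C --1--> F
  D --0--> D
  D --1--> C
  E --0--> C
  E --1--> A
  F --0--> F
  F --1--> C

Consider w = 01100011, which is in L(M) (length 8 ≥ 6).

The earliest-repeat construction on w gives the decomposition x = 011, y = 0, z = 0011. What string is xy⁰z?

0110011

xy⁰z = xz = 011·0011 = 0110011.
Reading y = 0 takes M from F back to F, so after x the machine is still in F, and z then leads to the accepting state F. Hence 0110011 ∈ L(M).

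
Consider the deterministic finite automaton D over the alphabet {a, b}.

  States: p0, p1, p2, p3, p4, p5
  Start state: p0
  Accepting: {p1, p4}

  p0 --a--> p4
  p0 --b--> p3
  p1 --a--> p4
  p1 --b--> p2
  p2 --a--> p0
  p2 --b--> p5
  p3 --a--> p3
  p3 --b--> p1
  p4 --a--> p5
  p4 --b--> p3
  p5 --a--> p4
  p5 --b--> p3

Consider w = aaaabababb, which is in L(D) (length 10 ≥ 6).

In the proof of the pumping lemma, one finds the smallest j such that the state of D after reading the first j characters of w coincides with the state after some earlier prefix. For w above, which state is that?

Run of D on w = a a a a b a b a b b:
  step 0: p0  (start)
  step 1: p4  (read a: p0→p4)
  step 2: p5  (read a: p4→p5)
  step 3: p4  (read a: p5→p4)   ← first repeat (p4 seen earlier)
  step 4: p5  (read a: p4→p5)
  step 5: p3  (read b: p5→p3)
  step 6: p3  (read a: p3→p3)
  step 7: p1  (read b: p3→p1)
  step 8: p4  (read a: p1→p4)
  step 9: p3  (read b: p4→p3)
  step 10: p1  (read b: p3→p1)

The earliest repeat is at step j = 3: D is in p4, which it already visited at step i = 1.
With |Q| = 6, pigeonhole forces a state repeat no later than step 6; the substring read between the first and second visits to that state can be pumped.

p4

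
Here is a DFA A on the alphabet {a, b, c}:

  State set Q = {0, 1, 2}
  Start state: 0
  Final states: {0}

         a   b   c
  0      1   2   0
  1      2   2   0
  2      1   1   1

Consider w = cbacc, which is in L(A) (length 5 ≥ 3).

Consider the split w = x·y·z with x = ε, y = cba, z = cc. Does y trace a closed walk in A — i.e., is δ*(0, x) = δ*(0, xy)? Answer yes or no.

no

Run of A on the first 3 characters of w = c b a:
  step 0: 0  (start)
  step 1: 0  (read c: 0→0)
  step 2: 2  (read b: 0→2)
  step 3: 1  (read a: 2→1)

After x (step 0): 0. After xy (step 3): 1.
They differ (0 ≠ 1), so y is not a cycle from the state after x; this split is not the one the pumping-lemma construction produces, and pumping y need not keep the string in L(A).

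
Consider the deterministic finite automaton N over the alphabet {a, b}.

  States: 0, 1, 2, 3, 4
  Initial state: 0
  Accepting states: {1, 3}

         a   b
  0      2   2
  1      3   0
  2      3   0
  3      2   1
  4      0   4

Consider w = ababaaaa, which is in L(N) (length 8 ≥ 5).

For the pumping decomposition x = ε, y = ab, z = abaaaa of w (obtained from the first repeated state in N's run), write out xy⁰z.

abaaaa

xy⁰z = xz = ε·abaaaa = abaaaa.
Reading y = ab takes N from 0 back to 0, so after x the machine is still in 0, and z then leads to the accepting state 3. Hence abaaaa ∈ L(N).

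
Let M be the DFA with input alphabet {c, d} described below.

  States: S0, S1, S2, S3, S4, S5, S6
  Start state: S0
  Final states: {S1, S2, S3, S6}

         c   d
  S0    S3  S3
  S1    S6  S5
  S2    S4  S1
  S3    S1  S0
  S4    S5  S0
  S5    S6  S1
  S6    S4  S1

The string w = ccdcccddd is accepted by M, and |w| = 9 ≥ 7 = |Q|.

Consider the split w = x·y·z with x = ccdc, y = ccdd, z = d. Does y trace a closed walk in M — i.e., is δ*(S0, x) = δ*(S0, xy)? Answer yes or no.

no

Run of M on the first 8 characters of w = c c d c c c d d:
  step 0: S0  (start)
  step 1: S3  (read c: S0→S3)
  step 2: S1  (read c: S3→S1)
  step 3: S5  (read d: S1→S5)
  step 4: S6  (read c: S5→S6)
  step 5: S4  (read c: S6→S4)
  step 6: S5  (read c: S4→S5)
  step 7: S1  (read d: S5→S1)
  step 8: S5  (read d: S1→S5)

After x (step 4): S6. After xy (step 8): S5.
They differ (S6 ≠ S5), so y is not a cycle from the state after x; this split is not the one the pumping-lemma construction produces, and pumping y need not keep the string in L(M).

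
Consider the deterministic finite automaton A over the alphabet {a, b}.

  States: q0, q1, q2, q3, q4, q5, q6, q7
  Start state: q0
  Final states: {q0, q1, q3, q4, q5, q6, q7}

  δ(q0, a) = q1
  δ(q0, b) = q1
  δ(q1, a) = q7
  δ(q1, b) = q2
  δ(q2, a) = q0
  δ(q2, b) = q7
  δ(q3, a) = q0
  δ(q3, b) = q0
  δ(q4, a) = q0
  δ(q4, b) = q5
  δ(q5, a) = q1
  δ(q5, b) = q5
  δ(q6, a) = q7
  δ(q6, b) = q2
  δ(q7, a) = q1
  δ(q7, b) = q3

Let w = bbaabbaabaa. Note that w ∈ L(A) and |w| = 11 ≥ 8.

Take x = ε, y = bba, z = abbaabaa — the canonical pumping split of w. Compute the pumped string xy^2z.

xy^2z = ε·bba·bba·abbaabaa = bbabbaabbaabaa.
Reading y = bba takes A from q0 back to q0, so after x·y·y the machine is still in q0, and z then leads to the accepting state q1. Hence bbabbaabbaabaa ∈ L(A).

bbabbaabbaabaa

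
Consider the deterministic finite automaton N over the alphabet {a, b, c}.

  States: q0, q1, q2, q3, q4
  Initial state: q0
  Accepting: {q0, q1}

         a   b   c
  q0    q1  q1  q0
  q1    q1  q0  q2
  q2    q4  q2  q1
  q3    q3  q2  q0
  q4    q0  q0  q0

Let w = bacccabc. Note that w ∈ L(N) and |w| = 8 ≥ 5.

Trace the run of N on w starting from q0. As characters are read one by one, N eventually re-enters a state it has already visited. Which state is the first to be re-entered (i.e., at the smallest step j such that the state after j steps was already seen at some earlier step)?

q1

State sequence: q0 -b-> q1 -a-> q1 -c-> q2 -c-> q1 -c-> q2 -a-> q4 -b-> q0 -c-> q0
First repeat at step 2: q1 was already visited.

The earliest repeat is at step j = 2: N is in q1, which it already visited at step i = 1.
With |Q| = 5, pigeonhole forces a state repeat no later than step 5; the substring read between the first and second visits to that state can be pumped.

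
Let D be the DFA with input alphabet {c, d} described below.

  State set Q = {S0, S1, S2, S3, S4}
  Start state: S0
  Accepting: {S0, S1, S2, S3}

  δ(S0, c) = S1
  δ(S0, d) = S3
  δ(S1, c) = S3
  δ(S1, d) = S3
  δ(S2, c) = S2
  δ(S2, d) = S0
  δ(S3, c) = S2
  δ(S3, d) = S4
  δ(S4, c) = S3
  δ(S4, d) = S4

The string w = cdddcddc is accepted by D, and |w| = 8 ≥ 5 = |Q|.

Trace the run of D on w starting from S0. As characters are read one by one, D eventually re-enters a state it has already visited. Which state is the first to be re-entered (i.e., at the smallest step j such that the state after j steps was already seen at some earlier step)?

S4

State sequence: S0 -c-> S1 -d-> S3 -d-> S4 -d-> S4 -c-> S3 -d-> S4 -d-> S4 -c-> S3
First repeat at step 4: S4 was already visited.

The earliest repeat is at step j = 4: D is in S4, which it already visited at step i = 3.
Since D has 5 states, any run of length ≥ 5 visits 5+1 states, so by pigeonhole some state repeats within the first 5 steps — that repeat gives the pumpable loop.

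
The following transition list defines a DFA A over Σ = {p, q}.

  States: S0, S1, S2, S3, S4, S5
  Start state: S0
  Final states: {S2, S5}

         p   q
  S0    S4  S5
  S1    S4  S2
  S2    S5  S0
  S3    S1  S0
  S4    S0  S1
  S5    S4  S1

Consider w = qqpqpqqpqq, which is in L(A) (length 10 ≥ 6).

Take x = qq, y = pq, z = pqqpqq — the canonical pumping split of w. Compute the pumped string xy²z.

qqpqpqpqqpqq

xy^2z = qq·pq·pq·pqqpqq = qqpqpqpqqpqq.
Reading y = pq takes A from S1 back to S1, so after x·y·y the machine is still in S1, and z then leads to the accepting state S2. Hence qqpqpqpqqpqq ∈ L(A).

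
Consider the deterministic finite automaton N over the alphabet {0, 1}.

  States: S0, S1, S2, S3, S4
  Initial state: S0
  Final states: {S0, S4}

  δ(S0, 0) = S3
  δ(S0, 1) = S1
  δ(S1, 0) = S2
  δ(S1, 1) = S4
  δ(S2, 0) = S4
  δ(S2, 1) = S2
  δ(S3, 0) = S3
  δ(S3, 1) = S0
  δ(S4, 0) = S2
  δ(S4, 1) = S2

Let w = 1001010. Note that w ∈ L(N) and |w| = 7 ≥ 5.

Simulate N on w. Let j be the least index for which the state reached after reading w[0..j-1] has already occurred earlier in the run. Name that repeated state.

State sequence: S0 -1-> S1 -0-> S2 -0-> S4 -1-> S2 -0-> S4 -1-> S2 -0-> S4
First repeat at step 4: S2 was already visited.

The earliest repeat is at step j = 4: N is in S2, which it already visited at step i = 2.
The DFA has 5 states, so the proof of the pumping lemma guarantees a repeated state among the first 5+1 visited; the segment between the two visits is the pumpable y.

S2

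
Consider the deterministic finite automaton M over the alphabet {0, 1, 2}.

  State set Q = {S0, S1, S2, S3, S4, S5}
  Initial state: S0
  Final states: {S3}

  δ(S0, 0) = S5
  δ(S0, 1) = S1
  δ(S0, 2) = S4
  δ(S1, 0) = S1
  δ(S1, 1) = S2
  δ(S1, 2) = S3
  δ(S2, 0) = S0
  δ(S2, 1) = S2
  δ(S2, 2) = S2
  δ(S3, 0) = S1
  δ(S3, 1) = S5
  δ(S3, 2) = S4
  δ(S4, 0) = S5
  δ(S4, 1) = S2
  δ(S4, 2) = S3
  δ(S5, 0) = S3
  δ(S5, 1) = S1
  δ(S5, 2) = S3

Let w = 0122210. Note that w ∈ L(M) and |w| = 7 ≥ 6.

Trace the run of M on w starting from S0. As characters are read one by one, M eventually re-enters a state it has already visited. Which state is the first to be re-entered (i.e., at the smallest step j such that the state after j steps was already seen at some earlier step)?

S3

Run of M on w = 0 1 2 2 2 1 0:
  step 0: S0  (start)
  step 1: S5  (read 0: S0→S5)
  step 2: S1  (read 1: S5→S1)
  step 3: S3  (read 2: S1→S3)
  step 4: S4  (read 2: S3→S4)
  step 5: S3  (read 2: S4→S3)   ← first repeat (S3 seen earlier)
  step 6: S5  (read 1: S3→S5)
  step 7: S3  (read 0: S5→S3)

The earliest repeat is at step j = 5: M is in S3, which it already visited at step i = 3.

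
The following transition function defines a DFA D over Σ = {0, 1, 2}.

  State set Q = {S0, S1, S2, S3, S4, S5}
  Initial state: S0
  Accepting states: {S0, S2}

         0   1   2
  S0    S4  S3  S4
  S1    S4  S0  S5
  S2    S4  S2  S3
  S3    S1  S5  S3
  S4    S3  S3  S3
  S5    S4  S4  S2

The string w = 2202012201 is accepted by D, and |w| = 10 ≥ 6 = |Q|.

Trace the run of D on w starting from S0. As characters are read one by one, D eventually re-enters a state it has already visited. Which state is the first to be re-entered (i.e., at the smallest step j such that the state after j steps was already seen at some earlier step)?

S4

State sequence: S0 -2-> S4 -2-> S3 -0-> S1 -2-> S5 -0-> S4 -1-> S3 -2-> S3 -2-> S3 -0-> S1 -1-> S0
First repeat at step 5: S4 was already visited.

The earliest repeat is at step j = 5: D is in S4, which it already visited at step i = 1.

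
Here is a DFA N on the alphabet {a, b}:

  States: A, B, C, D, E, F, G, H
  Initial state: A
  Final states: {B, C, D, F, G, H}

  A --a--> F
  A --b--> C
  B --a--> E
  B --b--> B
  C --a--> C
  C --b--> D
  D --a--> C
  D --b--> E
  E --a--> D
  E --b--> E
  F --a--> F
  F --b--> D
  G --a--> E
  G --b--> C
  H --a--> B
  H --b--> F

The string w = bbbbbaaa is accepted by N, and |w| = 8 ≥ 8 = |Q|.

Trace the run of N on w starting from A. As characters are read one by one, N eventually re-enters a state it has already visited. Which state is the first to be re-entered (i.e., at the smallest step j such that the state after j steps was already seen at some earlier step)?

E

State sequence: A -b-> C -b-> D -b-> E -b-> E -b-> E -a-> D -a-> C -a-> C
First repeat at step 4: E was already visited.

The earliest repeat is at step j = 4: N is in E, which it already visited at step i = 3.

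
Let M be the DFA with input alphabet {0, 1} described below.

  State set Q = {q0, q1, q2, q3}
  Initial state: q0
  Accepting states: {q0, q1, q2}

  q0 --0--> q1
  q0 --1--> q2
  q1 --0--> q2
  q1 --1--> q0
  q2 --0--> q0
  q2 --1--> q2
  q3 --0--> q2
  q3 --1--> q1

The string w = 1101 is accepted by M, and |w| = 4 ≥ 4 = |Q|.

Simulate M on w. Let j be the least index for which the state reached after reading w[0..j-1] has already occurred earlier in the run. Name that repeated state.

State sequence: q0 -1-> q2 -1-> q2 -0-> q0 -1-> q2
First repeat at step 2: q2 was already visited.

The earliest repeat is at step j = 2: M is in q2, which it already visited at step i = 1.
The DFA has 4 states, so the proof of the pumping lemma guarantees a repeated state among the first 4+1 visited; the segment between the two visits is the pumpable y.

q2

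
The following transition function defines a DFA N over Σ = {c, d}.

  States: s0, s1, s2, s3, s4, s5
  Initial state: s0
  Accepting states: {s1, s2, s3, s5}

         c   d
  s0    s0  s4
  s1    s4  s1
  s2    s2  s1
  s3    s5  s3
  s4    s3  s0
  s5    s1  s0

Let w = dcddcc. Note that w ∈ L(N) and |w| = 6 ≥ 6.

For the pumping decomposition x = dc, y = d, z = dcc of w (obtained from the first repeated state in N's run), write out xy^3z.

xy^3z = dc·d·d·d·dcc = dcddddcc.
Reading y = d takes N from s3 back to s3, so after x·y·y·y the machine is still in s3, and z then leads to the accepting state s1. Hence dcddddcc ∈ L(N).

dcddddcc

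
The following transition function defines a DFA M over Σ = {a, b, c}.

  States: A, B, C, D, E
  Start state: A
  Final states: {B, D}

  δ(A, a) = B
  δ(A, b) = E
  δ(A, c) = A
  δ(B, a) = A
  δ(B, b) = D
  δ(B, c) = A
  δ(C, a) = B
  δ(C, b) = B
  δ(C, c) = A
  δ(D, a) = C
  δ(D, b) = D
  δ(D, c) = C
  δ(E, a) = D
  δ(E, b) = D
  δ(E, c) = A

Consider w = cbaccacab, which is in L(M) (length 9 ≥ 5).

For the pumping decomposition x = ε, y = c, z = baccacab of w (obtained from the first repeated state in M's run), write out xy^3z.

cccbaccacab

xy^3z = ε·c·c·c·baccacab = cccbaccacab.
Reading y = c takes M from A back to A, so after x·y·y·y the machine is still in A, and z then leads to the accepting state D. Hence cccbaccacab ∈ L(M).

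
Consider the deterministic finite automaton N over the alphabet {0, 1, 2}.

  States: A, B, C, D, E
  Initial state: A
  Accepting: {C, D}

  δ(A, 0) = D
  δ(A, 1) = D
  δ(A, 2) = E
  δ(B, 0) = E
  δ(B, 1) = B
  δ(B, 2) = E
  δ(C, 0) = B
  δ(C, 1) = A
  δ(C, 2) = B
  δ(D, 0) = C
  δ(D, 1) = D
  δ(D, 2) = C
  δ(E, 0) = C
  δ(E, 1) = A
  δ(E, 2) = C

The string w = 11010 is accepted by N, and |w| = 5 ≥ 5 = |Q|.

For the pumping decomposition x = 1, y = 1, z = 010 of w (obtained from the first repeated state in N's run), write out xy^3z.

xy^3z = 1·1·1·1·010 = 1111010.
Reading y = 1 takes N from D back to D, so after x·y·y·y the machine is still in D, and z then leads to the accepting state D. Hence 1111010 ∈ L(N).

1111010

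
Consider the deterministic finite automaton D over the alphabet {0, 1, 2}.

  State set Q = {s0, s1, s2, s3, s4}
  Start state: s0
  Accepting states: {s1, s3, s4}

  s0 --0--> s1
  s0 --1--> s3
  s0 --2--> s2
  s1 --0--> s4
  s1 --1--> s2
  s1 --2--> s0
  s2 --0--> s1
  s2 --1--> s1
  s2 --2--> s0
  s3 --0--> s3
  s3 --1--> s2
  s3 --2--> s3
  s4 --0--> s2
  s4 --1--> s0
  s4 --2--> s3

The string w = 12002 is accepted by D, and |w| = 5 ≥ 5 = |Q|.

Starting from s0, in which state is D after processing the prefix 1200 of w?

State sequence: s0 -1-> s3 -2-> s3 -0-> s3 -0-> s3

After reading 4 characters, D is in state s3.

s3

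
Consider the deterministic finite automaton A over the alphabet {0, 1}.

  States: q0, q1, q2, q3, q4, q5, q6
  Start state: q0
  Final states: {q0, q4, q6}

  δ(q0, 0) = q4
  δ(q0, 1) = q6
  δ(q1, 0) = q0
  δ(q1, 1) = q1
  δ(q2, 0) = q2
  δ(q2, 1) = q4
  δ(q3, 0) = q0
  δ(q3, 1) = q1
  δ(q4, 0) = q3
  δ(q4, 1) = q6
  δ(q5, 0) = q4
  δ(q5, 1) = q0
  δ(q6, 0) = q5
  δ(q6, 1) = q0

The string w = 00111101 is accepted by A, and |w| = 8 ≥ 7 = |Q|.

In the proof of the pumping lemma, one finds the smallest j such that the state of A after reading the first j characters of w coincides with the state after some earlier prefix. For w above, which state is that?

q1

Run of A on w = 0 0 1 1 1 1 0 1:
  step 0: q0  (start)
  step 1: q4  (read 0: q0→q4)
  step 2: q3  (read 0: q4→q3)
  step 3: q1  (read 1: q3→q1)
  step 4: q1  (read 1: q1→q1)   ← first repeat (q1 seen earlier)
  step 5: q1  (read 1: q1→q1)
  step 6: q1  (read 1: q1→q1)
  step 7: q0  (read 0: q1→q0)
  step 8: q6  (read 1: q0→q6)

The earliest repeat is at step j = 4: A is in q1, which it already visited at step i = 3.
The DFA has 7 states, so the proof of the pumping lemma guarantees a repeated state among the first 7+1 visited; the segment between the two visits is the pumpable y.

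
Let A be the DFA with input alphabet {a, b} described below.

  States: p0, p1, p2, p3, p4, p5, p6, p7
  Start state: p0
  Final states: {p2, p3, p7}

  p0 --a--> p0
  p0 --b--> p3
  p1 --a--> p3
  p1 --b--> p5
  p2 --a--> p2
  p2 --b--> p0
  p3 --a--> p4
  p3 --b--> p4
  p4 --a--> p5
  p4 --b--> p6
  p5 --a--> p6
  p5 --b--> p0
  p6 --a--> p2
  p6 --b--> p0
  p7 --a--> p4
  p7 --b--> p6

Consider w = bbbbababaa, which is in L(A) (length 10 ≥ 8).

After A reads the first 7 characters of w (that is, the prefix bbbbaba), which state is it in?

Run of A on the first 7 characters of w = b b b b a b a:
  step 0: p0  (start)
  step 1: p3  (read b: p0→p3)
  step 2: p4  (read b: p3→p4)
  step 3: p6  (read b: p4→p6)
  step 4: p0  (read b: p6→p0)
  step 5: p0  (read a: p0→p0)
  step 6: p3  (read b: p0→p3)
  step 7: p4  (read a: p3→p4)

After reading 7 characters, A is in state p4.

p4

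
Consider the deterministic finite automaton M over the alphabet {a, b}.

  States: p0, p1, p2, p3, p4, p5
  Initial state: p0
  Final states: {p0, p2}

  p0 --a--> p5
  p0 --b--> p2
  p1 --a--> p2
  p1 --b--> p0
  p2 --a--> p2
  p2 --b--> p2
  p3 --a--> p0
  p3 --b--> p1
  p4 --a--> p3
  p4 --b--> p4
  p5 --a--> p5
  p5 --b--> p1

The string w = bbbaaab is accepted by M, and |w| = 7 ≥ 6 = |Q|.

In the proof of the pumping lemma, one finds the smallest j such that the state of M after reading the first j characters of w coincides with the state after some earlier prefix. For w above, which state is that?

Run of M on w = b b b a a a b:
  step 0: p0  (start)
  step 1: p2  (read b: p0→p2)
  step 2: p2  (read b: p2→p2)   ← first repeat (p2 seen earlier)
  step 3: p2  (read b: p2→p2)
  step 4: p2  (read a: p2→p2)
  step 5: p2  (read a: p2→p2)
  step 6: p2  (read a: p2→p2)
  step 7: p2  (read b: p2→p2)

The earliest repeat is at step j = 2: M is in p2, which it already visited at step i = 1.
Since M has 6 states, any run of length ≥ 6 visits 6+1 states, so by pigeonhole some state repeats within the first 6 steps — that repeat gives the pumpable loop.

p2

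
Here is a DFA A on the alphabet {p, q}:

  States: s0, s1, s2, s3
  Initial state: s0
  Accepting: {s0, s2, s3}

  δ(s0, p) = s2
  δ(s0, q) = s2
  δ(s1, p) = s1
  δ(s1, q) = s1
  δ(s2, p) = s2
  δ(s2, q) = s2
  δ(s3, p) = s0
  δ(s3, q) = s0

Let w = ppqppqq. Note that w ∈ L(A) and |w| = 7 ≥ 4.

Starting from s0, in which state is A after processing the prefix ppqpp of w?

s2

State sequence: s0 -p-> s2 -p-> s2 -q-> s2 -p-> s2 -p-> s2

After reading 5 characters, A is in state s2.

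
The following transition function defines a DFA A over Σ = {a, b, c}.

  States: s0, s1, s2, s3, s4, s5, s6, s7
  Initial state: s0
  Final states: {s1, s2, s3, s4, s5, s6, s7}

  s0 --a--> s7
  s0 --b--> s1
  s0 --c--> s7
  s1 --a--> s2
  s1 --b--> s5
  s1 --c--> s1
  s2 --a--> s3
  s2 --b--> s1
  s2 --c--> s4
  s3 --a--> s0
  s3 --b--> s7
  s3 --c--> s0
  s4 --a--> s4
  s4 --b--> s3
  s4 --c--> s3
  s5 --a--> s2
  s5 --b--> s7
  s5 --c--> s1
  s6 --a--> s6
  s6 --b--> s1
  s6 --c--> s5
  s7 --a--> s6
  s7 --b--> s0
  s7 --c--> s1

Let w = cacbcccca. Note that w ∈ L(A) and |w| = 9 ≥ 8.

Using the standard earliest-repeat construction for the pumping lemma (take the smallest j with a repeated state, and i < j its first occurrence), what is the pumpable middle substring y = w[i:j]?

State sequence: s0 -c-> s7 -a-> s6 -c-> s5 -b-> s7 -c-> s1 -c-> s1 -c-> s1 -c-> s1 -a-> s2
First repeat at step 4: s7 was already visited.

So i = 1, j = 4, giving x = w[0:1] = c, y = w[1:4] = acb, z = w[4:9] = cccca.
Check: |xy| = 4 ≤ 8 and |y| = 3 ≥ 1. Reading y takes A from s7 back to s7, so every xyⁱz is accepted.

acb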